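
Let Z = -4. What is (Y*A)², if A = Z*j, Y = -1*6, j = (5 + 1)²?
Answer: 746496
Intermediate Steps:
j = 36 (j = 6² = 36)
Y = -6
A = -144 (A = -4*36 = -144)
(Y*A)² = (-6*(-144))² = 864² = 746496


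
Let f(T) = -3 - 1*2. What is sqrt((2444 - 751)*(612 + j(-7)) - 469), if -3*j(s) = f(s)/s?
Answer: sqrt(456542562)/21 ≈ 1017.5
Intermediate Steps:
f(T) = -5 (f(T) = -3 - 2 = -5)
j(s) = 5/(3*s) (j(s) = -(-5)/(3*s) = 5/(3*s))
sqrt((2444 - 751)*(612 + j(-7)) - 469) = sqrt((2444 - 751)*(612 + (5/3)/(-7)) - 469) = sqrt(1693*(612 + (5/3)*(-1/7)) - 469) = sqrt(1693*(612 - 5/21) - 469) = sqrt(1693*(12847/21) - 469) = sqrt(21749971/21 - 469) = sqrt(21740122/21) = sqrt(456542562)/21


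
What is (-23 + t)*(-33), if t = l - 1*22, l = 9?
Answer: 1188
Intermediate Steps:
t = -13 (t = 9 - 1*22 = 9 - 22 = -13)
(-23 + t)*(-33) = (-23 - 13)*(-33) = -36*(-33) = 1188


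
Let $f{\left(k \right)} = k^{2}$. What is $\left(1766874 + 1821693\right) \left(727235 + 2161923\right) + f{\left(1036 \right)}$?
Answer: $10367938129882$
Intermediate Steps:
$\left(1766874 + 1821693\right) \left(727235 + 2161923\right) + f{\left(1036 \right)} = \left(1766874 + 1821693\right) \left(727235 + 2161923\right) + 1036^{2} = 3588567 \cdot 2889158 + 1073296 = 10367937056586 + 1073296 = 10367938129882$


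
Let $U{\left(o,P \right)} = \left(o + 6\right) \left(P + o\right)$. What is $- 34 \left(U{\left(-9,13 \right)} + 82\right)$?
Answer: $-2380$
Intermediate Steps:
$U{\left(o,P \right)} = \left(6 + o\right) \left(P + o\right)$
$- 34 \left(U{\left(-9,13 \right)} + 82\right) = - 34 \left(\left(\left(-9\right)^{2} + 6 \cdot 13 + 6 \left(-9\right) + 13 \left(-9\right)\right) + 82\right) = - 34 \left(\left(81 + 78 - 54 - 117\right) + 82\right) = - 34 \left(-12 + 82\right) = \left(-34\right) 70 = -2380$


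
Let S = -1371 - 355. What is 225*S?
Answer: -388350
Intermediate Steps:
S = -1726
225*S = 225*(-1726) = -388350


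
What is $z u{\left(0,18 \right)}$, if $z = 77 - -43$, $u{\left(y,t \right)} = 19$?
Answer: $2280$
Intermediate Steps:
$z = 120$ ($z = 77 + 43 = 120$)
$z u{\left(0,18 \right)} = 120 \cdot 19 = 2280$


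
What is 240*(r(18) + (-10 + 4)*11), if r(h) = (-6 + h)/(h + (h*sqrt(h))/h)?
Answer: -266400/17 - 480*sqrt(2)/17 ≈ -15711.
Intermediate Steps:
r(h) = (-6 + h)/(h + sqrt(h)) (r(h) = (-6 + h)/(h + h**(3/2)/h) = (-6 + h)/(h + sqrt(h)))
240*(r(18) + (-10 + 4)*11) = 240*(18*(-6 + 18)/(18**2 + 18**(3/2)) + (-10 + 4)*11) = 240*(18*12/(324 + 54*sqrt(2)) - 6*11) = 240*(216/(324 + 54*sqrt(2)) - 66) = 240*(-66 + 216/(324 + 54*sqrt(2))) = -15840 + 51840/(324 + 54*sqrt(2))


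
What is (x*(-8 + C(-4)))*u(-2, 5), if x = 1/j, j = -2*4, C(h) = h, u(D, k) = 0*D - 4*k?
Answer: -30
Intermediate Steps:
u(D, k) = -4*k (u(D, k) = 0 - 4*k = -4*k)
j = -8
x = -⅛ (x = 1/(-8) = -⅛ ≈ -0.12500)
(x*(-8 + C(-4)))*u(-2, 5) = (-(-8 - 4)/8)*(-4*5) = -⅛*(-12)*(-20) = (3/2)*(-20) = -30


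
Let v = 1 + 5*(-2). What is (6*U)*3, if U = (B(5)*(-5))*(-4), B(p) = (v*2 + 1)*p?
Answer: -30600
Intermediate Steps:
v = -9 (v = 1 - 10 = -9)
B(p) = -17*p (B(p) = (-9*2 + 1)*p = (-18 + 1)*p = -17*p)
U = -1700 (U = (-17*5*(-5))*(-4) = -85*(-5)*(-4) = 425*(-4) = -1700)
(6*U)*3 = (6*(-1700))*3 = -10200*3 = -30600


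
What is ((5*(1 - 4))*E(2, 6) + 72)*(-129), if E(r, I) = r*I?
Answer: 13932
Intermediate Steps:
E(r, I) = I*r
((5*(1 - 4))*E(2, 6) + 72)*(-129) = ((5*(1 - 4))*(6*2) + 72)*(-129) = ((5*(-3))*12 + 72)*(-129) = (-15*12 + 72)*(-129) = (-180 + 72)*(-129) = -108*(-129) = 13932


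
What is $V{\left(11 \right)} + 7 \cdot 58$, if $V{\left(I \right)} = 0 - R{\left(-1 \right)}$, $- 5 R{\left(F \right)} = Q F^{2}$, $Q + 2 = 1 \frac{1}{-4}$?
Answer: $\frac{8111}{20} \approx 405.55$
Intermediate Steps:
$Q = - \frac{9}{4}$ ($Q = -2 + 1 \frac{1}{-4} = -2 + 1 \left(- \frac{1}{4}\right) = -2 - \frac{1}{4} = - \frac{9}{4} \approx -2.25$)
$R{\left(F \right)} = \frac{9 F^{2}}{20}$ ($R{\left(F \right)} = - \frac{\left(- \frac{9}{4}\right) F^{2}}{5} = \frac{9 F^{2}}{20}$)
$V{\left(I \right)} = - \frac{9}{20}$ ($V{\left(I \right)} = 0 - \frac{9 \left(-1\right)^{2}}{20} = 0 - \frac{9}{20} \cdot 1 = 0 - \frac{9}{20} = - \frac{9}{20}$)
$V{\left(11 \right)} + 7 \cdot 58 = - \frac{9}{20} + 7 \cdot 58 = - \frac{9}{20} + 406 = \frac{8111}{20}$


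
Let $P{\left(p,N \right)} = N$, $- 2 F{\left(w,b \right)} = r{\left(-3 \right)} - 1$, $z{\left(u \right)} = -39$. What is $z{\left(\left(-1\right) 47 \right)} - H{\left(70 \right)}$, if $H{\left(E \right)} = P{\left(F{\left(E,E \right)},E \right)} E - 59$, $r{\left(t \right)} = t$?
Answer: $-4880$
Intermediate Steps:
$F{\left(w,b \right)} = 2$ ($F{\left(w,b \right)} = - \frac{-3 - 1}{2} = \left(- \frac{1}{2}\right) \left(-4\right) = 2$)
$H{\left(E \right)} = -59 + E^{2}$ ($H{\left(E \right)} = E E - 59 = E^{2} - 59 = -59 + E^{2}$)
$z{\left(\left(-1\right) 47 \right)} - H{\left(70 \right)} = -39 - \left(-59 + 70^{2}\right) = -39 - \left(-59 + 4900\right) = -39 - 4841 = -4880$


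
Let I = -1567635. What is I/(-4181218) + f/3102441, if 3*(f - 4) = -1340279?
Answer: 8986536785899/38915946459414 ≈ 0.23092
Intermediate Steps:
f = -1340267/3 (f = 4 + (⅓)*(-1340279) = 4 - 1340279/3 = -1340267/3 ≈ -4.4676e+5)
I/(-4181218) + f/3102441 = -1567635/(-4181218) - 1340267/3/3102441 = -1567635*(-1/4181218) - 1340267/3*1/3102441 = 1567635/4181218 - 1340267/9307323 = 8986536785899/38915946459414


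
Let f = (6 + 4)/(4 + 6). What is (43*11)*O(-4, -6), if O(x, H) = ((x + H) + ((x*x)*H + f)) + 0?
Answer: -49665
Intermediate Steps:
f = 1 (f = 10/10 = 10*(⅒) = 1)
O(x, H) = 1 + H + x + H*x² (O(x, H) = ((x + H) + ((x*x)*H + 1)) + 0 = ((H + x) + (x²*H + 1)) + 0 = ((H + x) + (H*x² + 1)) + 0 = ((H + x) + (1 + H*x²)) + 0 = (1 + H + x + H*x²) + 0 = 1 + H + x + H*x²)
(43*11)*O(-4, -6) = (43*11)*(1 - 6 - 4 - 6*(-4)²) = 473*(1 - 6 - 4 - 6*16) = 473*(1 - 6 - 4 - 96) = 473*(-105) = -49665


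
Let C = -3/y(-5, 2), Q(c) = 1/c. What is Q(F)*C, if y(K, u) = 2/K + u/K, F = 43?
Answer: 15/172 ≈ 0.087209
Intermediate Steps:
C = 15/4 (C = -3*(-5/(2 + 2)) = -3/((-1/5*4)) = -3/(-4/5) = -3*(-5/4) = 15/4 ≈ 3.7500)
Q(F)*C = (15/4)/43 = (1/43)*(15/4) = 15/172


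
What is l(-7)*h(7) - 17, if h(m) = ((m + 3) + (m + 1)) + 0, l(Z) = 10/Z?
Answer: -299/7 ≈ -42.714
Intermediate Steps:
h(m) = 4 + 2*m (h(m) = ((3 + m) + (1 + m)) + 0 = (4 + 2*m) + 0 = 4 + 2*m)
l(-7)*h(7) - 17 = (10/(-7))*(4 + 2*7) - 17 = (10*(-⅐))*(4 + 14) - 17 = -10/7*18 - 17 = -180/7 - 17 = -299/7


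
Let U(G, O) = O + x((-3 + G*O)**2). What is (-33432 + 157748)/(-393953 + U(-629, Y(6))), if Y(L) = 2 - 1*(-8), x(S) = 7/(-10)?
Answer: -1243160/3939437 ≈ -0.31557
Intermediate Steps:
x(S) = -7/10 (x(S) = 7*(-1/10) = -7/10)
Y(L) = 10 (Y(L) = 2 + 8 = 10)
U(G, O) = -7/10 + O (U(G, O) = O - 7/10 = -7/10 + O)
(-33432 + 157748)/(-393953 + U(-629, Y(6))) = (-33432 + 157748)/(-393953 + (-7/10 + 10)) = 124316/(-393953 + 93/10) = 124316/(-3939437/10) = 124316*(-10/3939437) = -1243160/3939437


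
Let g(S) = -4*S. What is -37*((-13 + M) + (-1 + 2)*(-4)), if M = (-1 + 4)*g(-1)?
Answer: 185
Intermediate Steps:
M = 12 (M = (-1 + 4)*(-4*(-1)) = 3*4 = 12)
-37*((-13 + M) + (-1 + 2)*(-4)) = -37*((-13 + 12) + (-1 + 2)*(-4)) = -37*(-1 + 1*(-4)) = -37*(-1 - 4) = -37*(-5) = 185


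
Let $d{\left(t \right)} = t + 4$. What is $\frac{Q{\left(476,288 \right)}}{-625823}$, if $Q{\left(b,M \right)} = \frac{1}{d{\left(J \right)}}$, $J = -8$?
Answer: $\frac{1}{2503292} \approx 3.9947 \cdot 10^{-7}$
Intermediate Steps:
$d{\left(t \right)} = 4 + t$
$Q{\left(b,M \right)} = - \frac{1}{4}$ ($Q{\left(b,M \right)} = \frac{1}{4 - 8} = \frac{1}{-4} = - \frac{1}{4}$)
$\frac{Q{\left(476,288 \right)}}{-625823} = - \frac{1}{4 \left(-625823\right)} = \left(- \frac{1}{4}\right) \left(- \frac{1}{625823}\right) = \frac{1}{2503292}$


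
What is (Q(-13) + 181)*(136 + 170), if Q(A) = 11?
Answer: 58752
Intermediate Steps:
(Q(-13) + 181)*(136 + 170) = (11 + 181)*(136 + 170) = 192*306 = 58752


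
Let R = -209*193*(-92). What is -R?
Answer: -3711004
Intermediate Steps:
R = 3711004 (R = -40337*(-92) = 3711004)
-R = -1*3711004 = -3711004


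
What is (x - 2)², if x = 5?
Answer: 9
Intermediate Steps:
(x - 2)² = (5 - 2)² = 3² = 9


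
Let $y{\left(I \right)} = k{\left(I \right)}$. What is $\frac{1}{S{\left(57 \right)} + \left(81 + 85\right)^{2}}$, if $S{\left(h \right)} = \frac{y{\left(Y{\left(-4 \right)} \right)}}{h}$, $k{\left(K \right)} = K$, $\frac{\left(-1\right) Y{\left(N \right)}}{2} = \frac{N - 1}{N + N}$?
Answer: $\frac{228}{6282763} \approx 3.629 \cdot 10^{-5}$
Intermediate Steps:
$Y{\left(N \right)} = - \frac{-1 + N}{N}$ ($Y{\left(N \right)} = - 2 \frac{N - 1}{N + N} = - 2 \frac{-1 + N}{2 N} = - \frac{-1 + N}{N}$)
$y{\left(I \right)} = I$
$S{\left(h \right)} = - \frac{5}{4 h}$ ($S{\left(h \right)} = \frac{\frac{1}{-4} \left(1 - -4\right)}{h} = \frac{\left(- \frac{1}{4}\right) \left(1 + 4\right)}{h} = \frac{\left(- \frac{1}{4}\right) 5}{h} = - \frac{5}{4 h}$)
$\frac{1}{S{\left(57 \right)} + \left(81 + 85\right)^{2}} = \frac{1}{- \frac{5}{4 \cdot 57} + \left(81 + 85\right)^{2}} = \frac{1}{\left(- \frac{5}{4}\right) \frac{1}{57} + 166^{2}} = \frac{1}{- \frac{5}{228} + 27556} = \frac{1}{\frac{6282763}{228}} = \frac{228}{6282763}$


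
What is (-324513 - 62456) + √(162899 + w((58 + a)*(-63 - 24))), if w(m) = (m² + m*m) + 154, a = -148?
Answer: -386969 + 9*√1515813 ≈ -3.7589e+5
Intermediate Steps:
w(m) = 154 + 2*m² (w(m) = (m² + m²) + 154 = 2*m² + 154 = 154 + 2*m²)
(-324513 - 62456) + √(162899 + w((58 + a)*(-63 - 24))) = (-324513 - 62456) + √(162899 + (154 + 2*((58 - 148)*(-63 - 24))²)) = -386969 + √(162899 + (154 + 2*(-90*(-87))²)) = -386969 + √(162899 + (154 + 2*7830²)) = -386969 + √(162899 + (154 + 2*61308900)) = -386969 + √(162899 + (154 + 122617800)) = -386969 + √(162899 + 122617954) = -386969 + √122780853 = -386969 + 9*√1515813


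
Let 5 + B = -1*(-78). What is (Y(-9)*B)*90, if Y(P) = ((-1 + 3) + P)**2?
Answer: 321930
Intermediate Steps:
Y(P) = (2 + P)**2
B = 73 (B = -5 - 1*(-78) = -5 + 78 = 73)
(Y(-9)*B)*90 = ((2 - 9)**2*73)*90 = ((-7)**2*73)*90 = (49*73)*90 = 3577*90 = 321930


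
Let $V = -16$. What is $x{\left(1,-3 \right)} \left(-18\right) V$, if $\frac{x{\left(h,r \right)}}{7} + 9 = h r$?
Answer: $-24192$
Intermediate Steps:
$x{\left(h,r \right)} = -63 + 7 h r$
$x{\left(1,-3 \right)} \left(-18\right) V = \left(-63 + 7 \cdot 1 \left(-3\right)\right) \left(-18\right) \left(-16\right) = \left(-63 - 21\right) \left(-18\right) \left(-16\right) = \left(-84\right) \left(-18\right) \left(-16\right) = 1512 \left(-16\right) = -24192$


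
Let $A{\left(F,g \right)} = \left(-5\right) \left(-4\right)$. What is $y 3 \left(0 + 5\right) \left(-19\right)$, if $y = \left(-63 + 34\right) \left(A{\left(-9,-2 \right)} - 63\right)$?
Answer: $-355395$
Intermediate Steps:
$A{\left(F,g \right)} = 20$
$y = 1247$ ($y = \left(-63 + 34\right) \left(20 - 63\right) = \left(-29\right) \left(-43\right) = 1247$)
$y 3 \left(0 + 5\right) \left(-19\right) = 1247 \cdot 3 \left(0 + 5\right) \left(-19\right) = 1247 \cdot 3 \cdot 5 \left(-19\right) = 1247 \cdot 15 \left(-19\right) = 1247 \left(-285\right) = -355395$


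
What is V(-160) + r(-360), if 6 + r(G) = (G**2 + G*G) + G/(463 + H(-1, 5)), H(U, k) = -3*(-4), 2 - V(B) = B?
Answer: 24638748/95 ≈ 2.5936e+5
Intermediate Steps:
V(B) = 2 - B
H(U, k) = 12
r(G) = -6 + 2*G**2 + G/475 (r(G) = -6 + ((G**2 + G*G) + G/(463 + 12)) = -6 + ((G**2 + G**2) + G/475) = -6 + (2*G**2 + G/475) = -6 + 2*G**2 + G/475)
V(-160) + r(-360) = (2 - 1*(-160)) + (-6 + 2*(-360)**2 + (1/475)*(-360)) = (2 + 160) + (-6 + 2*129600 - 72/95) = 162 + (-6 + 259200 - 72/95) = 162 + 24623358/95 = 24638748/95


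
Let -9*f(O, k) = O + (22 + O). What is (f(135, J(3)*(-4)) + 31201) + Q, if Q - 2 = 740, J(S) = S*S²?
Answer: 287195/9 ≈ 31911.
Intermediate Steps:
J(S) = S³
Q = 742 (Q = 2 + 740 = 742)
f(O, k) = -22/9 - 2*O/9 (f(O, k) = -(O + (22 + O))/9 = -(22 + 2*O)/9 = -22/9 - 2*O/9)
(f(135, J(3)*(-4)) + 31201) + Q = ((-22/9 - 2/9*135) + 31201) + 742 = ((-22/9 - 30) + 31201) + 742 = (-292/9 + 31201) + 742 = 280517/9 + 742 = 287195/9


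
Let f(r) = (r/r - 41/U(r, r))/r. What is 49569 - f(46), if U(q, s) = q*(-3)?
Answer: 314663833/6348 ≈ 49569.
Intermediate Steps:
U(q, s) = -3*q
f(r) = (1 + 41/(3*r))/r (f(r) = (r/r - 41*(-1/(3*r)))/r = (1 - (-41)/(3*r))/r = (1 + 41/(3*r))/r)
49569 - f(46) = 49569 - (41/3 + 46)/46² = 49569 - 179/(2116*3) = 49569 - 1*179/6348 = 49569 - 179/6348 = 314663833/6348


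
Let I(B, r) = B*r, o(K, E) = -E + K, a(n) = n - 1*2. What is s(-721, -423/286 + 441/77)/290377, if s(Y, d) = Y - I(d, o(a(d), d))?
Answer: -101888/41523911 ≈ -0.0024537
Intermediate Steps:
a(n) = -2 + n (a(n) = n - 2 = -2 + n)
o(K, E) = K - E
s(Y, d) = Y + 2*d (s(Y, d) = Y - d*((-2 + d) - d) = Y - d*(-2) = Y - (-2)*d = Y + 2*d)
s(-721, -423/286 + 441/77)/290377 = (-721 + 2*(-423/286 + 441/77))/290377 = (-721 + 2*(-423*1/286 + 441*(1/77)))*(1/290377) = (-721 + 2*(-423/286 + 63/11))*(1/290377) = (-721 + 2*(1215/286))*(1/290377) = (-721 + 1215/143)*(1/290377) = -101888/143*1/290377 = -101888/41523911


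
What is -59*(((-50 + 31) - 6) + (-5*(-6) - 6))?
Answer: 59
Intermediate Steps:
-59*(((-50 + 31) - 6) + (-5*(-6) - 6)) = -59*((-19 - 6) + (30 - 6)) = -59*(-25 + 24) = -59*(-1) = 59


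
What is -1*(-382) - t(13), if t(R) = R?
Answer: 369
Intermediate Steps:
-1*(-382) - t(13) = -1*(-382) - 1*13 = 382 - 13 = 369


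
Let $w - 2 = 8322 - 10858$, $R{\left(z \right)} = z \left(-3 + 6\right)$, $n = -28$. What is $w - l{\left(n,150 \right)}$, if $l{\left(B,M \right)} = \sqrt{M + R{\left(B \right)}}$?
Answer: $-2534 - \sqrt{66} \approx -2542.1$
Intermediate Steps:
$R{\left(z \right)} = 3 z$ ($R{\left(z \right)} = z 3 = 3 z$)
$w = -2534$ ($w = 2 + \left(8322 - 10858\right) = 2 - 2536 = -2534$)
$l{\left(B,M \right)} = \sqrt{M + 3 B}$
$w - l{\left(n,150 \right)} = -2534 - \sqrt{150 + 3 \left(-28\right)} = -2534 - \sqrt{150 - 84} = -2534 - \sqrt{66}$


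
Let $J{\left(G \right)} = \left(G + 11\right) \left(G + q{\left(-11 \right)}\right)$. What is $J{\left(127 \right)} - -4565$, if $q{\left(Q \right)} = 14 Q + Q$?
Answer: $-679$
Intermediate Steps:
$q{\left(Q \right)} = 15 Q$
$J{\left(G \right)} = \left(-165 + G\right) \left(11 + G\right)$ ($J{\left(G \right)} = \left(G + 11\right) \left(G + 15 \left(-11\right)\right) = \left(11 + G\right) \left(G - 165\right) = \left(11 + G\right) \left(-165 + G\right) = \left(-165 + G\right) \left(11 + G\right)$)
$J{\left(127 \right)} - -4565 = \left(-1815 + 127^{2} - 19558\right) - -4565 = \left(-1815 + 16129 - 19558\right) + 4565 = -5244 + 4565 = -679$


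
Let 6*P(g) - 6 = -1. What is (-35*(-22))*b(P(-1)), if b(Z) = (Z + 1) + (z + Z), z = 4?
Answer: 15400/3 ≈ 5133.3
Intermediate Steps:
P(g) = ⅚ (P(g) = 1 + (⅙)*(-1) = 1 - ⅙ = ⅚)
b(Z) = 5 + 2*Z (b(Z) = (Z + 1) + (4 + Z) = (1 + Z) + (4 + Z) = 5 + 2*Z)
(-35*(-22))*b(P(-1)) = (-35*(-22))*(5 + 2*(⅚)) = 770*(5 + 5/3) = 770*(20/3) = 15400/3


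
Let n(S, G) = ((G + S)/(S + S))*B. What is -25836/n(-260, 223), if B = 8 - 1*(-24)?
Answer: -419835/37 ≈ -11347.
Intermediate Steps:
B = 32 (B = 8 + 24 = 32)
n(S, G) = 16*(G + S)/S (n(S, G) = ((G + S)/(S + S))*32 = ((G + S)/((2*S)))*32 = ((G + S)*(1/(2*S)))*32 = ((G + S)/(2*S))*32 = 16*(G + S)/S)
-25836/n(-260, 223) = -25836/(16 + 16*223/(-260)) = -25836/(16 + 16*223*(-1/260)) = -25836/(16 - 892/65) = -25836/148/65 = -25836*65/148 = -419835/37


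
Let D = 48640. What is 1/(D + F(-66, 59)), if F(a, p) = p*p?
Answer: 1/52121 ≈ 1.9186e-5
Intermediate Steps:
F(a, p) = p²
1/(D + F(-66, 59)) = 1/(48640 + 59²) = 1/(48640 + 3481) = 1/52121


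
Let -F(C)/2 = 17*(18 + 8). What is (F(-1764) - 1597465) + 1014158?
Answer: -584191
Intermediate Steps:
F(C) = -884 (F(C) = -34*(18 + 8) = -34*26 = -2*442 = -884)
(F(-1764) - 1597465) + 1014158 = (-884 - 1597465) + 1014158 = -1598349 + 1014158 = -584191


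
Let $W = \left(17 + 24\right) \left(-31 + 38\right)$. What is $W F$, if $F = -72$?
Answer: $-20664$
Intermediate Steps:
$W = 287$ ($W = 41 \cdot 7 = 287$)
$W F = 287 \left(-72\right) = -20664$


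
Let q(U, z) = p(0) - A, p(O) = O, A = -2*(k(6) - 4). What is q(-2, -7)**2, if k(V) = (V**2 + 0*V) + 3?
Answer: 4900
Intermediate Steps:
k(V) = 3 + V**2 (k(V) = (V**2 + 0) + 3 = V**2 + 3 = 3 + V**2)
A = -70 (A = -2*((3 + 6**2) - 4) = -2*((3 + 36) - 4) = -2*(39 - 4) = -2*35 = -70)
q(U, z) = 70 (q(U, z) = 0 - 1*(-70) = 0 + 70 = 70)
q(-2, -7)**2 = 70**2 = 4900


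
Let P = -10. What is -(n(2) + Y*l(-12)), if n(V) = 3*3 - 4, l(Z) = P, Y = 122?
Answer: 1215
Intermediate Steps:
l(Z) = -10
n(V) = 5 (n(V) = 9 - 4 = 5)
-(n(2) + Y*l(-12)) = -(5 + 122*(-10)) = -(5 - 1220) = -1*(-1215) = 1215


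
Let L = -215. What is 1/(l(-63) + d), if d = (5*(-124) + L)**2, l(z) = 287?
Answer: 1/697512 ≈ 1.4337e-6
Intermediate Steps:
d = 697225 (d = (5*(-124) - 215)**2 = (-620 - 215)**2 = (-835)**2 = 697225)
1/(l(-63) + d) = 1/(287 + 697225) = 1/697512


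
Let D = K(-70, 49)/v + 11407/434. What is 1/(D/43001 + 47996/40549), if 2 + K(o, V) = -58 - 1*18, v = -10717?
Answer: 1158573588523246/1372059009621381 ≈ 0.84441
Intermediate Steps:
K(o, V) = -78 (K(o, V) = -2 + (-58 - 1*18) = -2 + (-58 - 18) = -2 - 76 = -78)
D = 17468953/664454 (D = -78/(-10717) + 11407/434 = -78*(-1/10717) + 11407*(1/434) = 78/10717 + 11407/434 = 17468953/664454 ≈ 26.291)
1/(D/43001 + 47996/40549) = 1/((17468953/664454)/43001 + 47996/40549) = 1/((17468953/664454)*(1/43001) + 47996*(1/40549)) = 1/(17468953/28572186454 + 47996/40549) = 1/(1372059009621381/1158573588523246) = 1158573588523246/1372059009621381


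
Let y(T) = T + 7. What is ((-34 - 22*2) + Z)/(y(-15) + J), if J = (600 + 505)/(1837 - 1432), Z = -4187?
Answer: 345465/427 ≈ 809.05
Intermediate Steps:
y(T) = 7 + T
J = 221/81 (J = 1105/405 = 1105*(1/405) = 221/81 ≈ 2.7284)
((-34 - 22*2) + Z)/(y(-15) + J) = ((-34 - 22*2) - 4187)/((7 - 15) + 221/81) = ((-34 - 44) - 4187)/(-8 + 221/81) = (-78 - 4187)/(-427/81) = -4265*(-81/427) = 345465/427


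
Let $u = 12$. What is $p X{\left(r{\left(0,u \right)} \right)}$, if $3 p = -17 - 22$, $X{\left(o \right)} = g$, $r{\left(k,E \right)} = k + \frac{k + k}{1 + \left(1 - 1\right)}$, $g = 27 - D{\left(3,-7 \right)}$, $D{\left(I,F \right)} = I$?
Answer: $-312$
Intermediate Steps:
$g = 24$ ($g = 27 - 3 = 24$)
$r{\left(k,E \right)} = 3 k$ ($r{\left(k,E \right)} = k + \frac{2 k}{1 + 0} = k + \frac{2 k}{1} = k + 2 k 1 = k + 2 k = 3 k$)
$X{\left(o \right)} = 24$
$p = -13$ ($p = \frac{-17 - 22}{3} = \frac{1}{3} \left(-39\right) = -13$)
$p X{\left(r{\left(0,u \right)} \right)} = \left(-13\right) 24 = -312$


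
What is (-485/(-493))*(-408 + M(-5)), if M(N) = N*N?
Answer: -185755/493 ≈ -376.79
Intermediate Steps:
M(N) = N²
(-485/(-493))*(-408 + M(-5)) = (-485/(-493))*(-408 + (-5)²) = (-485*(-1/493))*(-408 + 25) = (485/493)*(-383) = -185755/493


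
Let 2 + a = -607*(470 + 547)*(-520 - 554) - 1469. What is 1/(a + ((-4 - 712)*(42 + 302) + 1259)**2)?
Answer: 1/60710051160 ≈ 1.6472e-11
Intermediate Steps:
a = 662999135 (a = -2 + (-607*(470 + 547)*(-520 - 554) - 1469) = -2 + (-617319*(-1074) - 1469) = -2 + (-607*(-1092258) - 1469) = -2 + (663000606 - 1469) = -2 + 662999137 = 662999135)
1/(a + ((-4 - 712)*(42 + 302) + 1259)**2) = 1/(662999135 + ((-4 - 712)*(42 + 302) + 1259)**2) = 1/(662999135 + (-716*344 + 1259)**2) = 1/(662999135 + (-246304 + 1259)**2) = 1/(662999135 + (-245045)**2) = 1/(662999135 + 60047052025) = 1/60710051160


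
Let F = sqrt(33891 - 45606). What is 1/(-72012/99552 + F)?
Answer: -172264/2789981569 - 238144*I*sqrt(11715)/2789981569 ≈ -6.1744e-5 - 0.0092387*I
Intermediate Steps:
F = I*sqrt(11715) (F = sqrt(-11715) = I*sqrt(11715) ≈ 108.24*I)
1/(-72012/99552 + F) = 1/(-72012/99552 + I*sqrt(11715)) = 1/(-72012*1/99552 + I*sqrt(11715)) = 1/(-353/488 + I*sqrt(11715))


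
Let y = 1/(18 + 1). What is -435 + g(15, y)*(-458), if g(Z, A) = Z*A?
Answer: -15135/19 ≈ -796.58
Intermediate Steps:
y = 1/19 ≈ 0.052632
g(Z, A) = A*Z
-435 + g(15, y)*(-458) = -435 + ((1/19)*15)*(-458) = -435 + (15/19)*(-458) = -435 - 6870/19 = -15135/19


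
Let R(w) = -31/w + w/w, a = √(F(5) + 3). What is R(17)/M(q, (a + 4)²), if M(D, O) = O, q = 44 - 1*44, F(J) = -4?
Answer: -210/4913 + 112*I/4913 ≈ -0.042744 + 0.022797*I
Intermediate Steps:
a = I (a = √(-4 + 3) = √(-1) = I ≈ 1.0*I)
q = 0 (q = 44 - 44 = 0)
R(w) = 1 - 31/w (R(w) = -31/w + 1 = 1 - 31/w)
R(17)/M(q, (a + 4)²) = ((-31 + 17)/17)/((I + 4)²) = ((1/17)*(-14))/((4 + I)²) = -14/(17*(4 + I)²)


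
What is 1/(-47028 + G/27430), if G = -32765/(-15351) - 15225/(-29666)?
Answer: -356905653468/16784559036843805 ≈ -2.1264e-5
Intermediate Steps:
G = 172246495/65057538 (G = -32765*(-1/15351) - 15225*(-1/29666) = 32765/15351 + 2175/4238 = 172246495/65057538 ≈ 2.6476)
1/(-47028 + G/27430) = 1/(-47028 + (172246495/65057538)/27430) = 1/(-47028 + (172246495/65057538)*(1/27430)) = 1/(-47028 + 34449299/356905653468) = 1/(-16784559036843805/356905653468) = -356905653468/16784559036843805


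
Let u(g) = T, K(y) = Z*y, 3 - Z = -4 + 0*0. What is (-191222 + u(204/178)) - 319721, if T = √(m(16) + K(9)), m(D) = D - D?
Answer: -510943 + 3*√7 ≈ -5.1094e+5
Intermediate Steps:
m(D) = 0
Z = 7 (Z = 3 - (-4 + 0*0) = 3 - (-4 + 0) = 3 - 1*(-4) = 3 + 4 = 7)
K(y) = 7*y
T = 3*√7 (T = √(0 + 7*9) = √(0 + 63) = √63 = 3*√7 ≈ 7.9373)
u(g) = 3*√7
(-191222 + u(204/178)) - 319721 = (-191222 + 3*√7) - 319721 = -510943 + 3*√7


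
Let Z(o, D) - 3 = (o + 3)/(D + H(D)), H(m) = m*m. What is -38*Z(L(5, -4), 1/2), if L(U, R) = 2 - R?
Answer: -570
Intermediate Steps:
H(m) = m²
Z(o, D) = 3 + (3 + o)/(D + D²) (Z(o, D) = 3 + (o + 3)/(D + D²) = 3 + (3 + o)/(D + D²))
-38*Z(L(5, -4), 1/2) = -38*(3 + (2 - 1*(-4)) + 3/2 + 3*(1/2)²)/((1/2)*(1 + 1/2)) = -38*(3 + (2 + 4) + 3*(½) + 3*(½)²)/(½*(1 + ½)) = -76*(3 + 6 + 3/2 + 3*(¼))/3/2 = -76*2*(3 + 6 + 3/2 + ¾)/3 = -76*2*45/(3*4) = -38*15 = -570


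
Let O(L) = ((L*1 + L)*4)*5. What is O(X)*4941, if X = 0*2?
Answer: 0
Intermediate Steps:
X = 0
O(L) = 40*L (O(L) = ((L + L)*4)*5 = ((2*L)*4)*5 = (8*L)*5 = 40*L)
O(X)*4941 = (40*0)*4941 = 0*4941 = 0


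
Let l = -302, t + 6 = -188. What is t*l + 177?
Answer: 58765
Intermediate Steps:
t = -194 (t = -6 - 188 = -194)
t*l + 177 = -194*(-302) + 177 = 58588 + 177 = 58765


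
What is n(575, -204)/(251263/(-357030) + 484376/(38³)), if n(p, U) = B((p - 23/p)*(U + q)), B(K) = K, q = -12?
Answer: -1520641715039136/99468412465 ≈ -15288.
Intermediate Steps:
n(p, U) = (-12 + U)*(p - 23/p) (n(p, U) = (p - 23/p)*(U - 12) = (p - 23/p)*(-12 + U) = (-12 + U)*(p - 23/p))
n(575, -204)/(251263/(-357030) + 484376/(38³)) = ((276 - 23*(-204) + 575²*(-12 - 204))/575)/(251263/(-357030) + 484376/(38³)) = ((276 + 4692 + 330625*(-216))/575)/(251263*(-1/357030) + 484376/54872) = ((276 + 4692 - 71415000)/575)/(-251263/357030 + 484376*(1/54872)) = ((1/575)*(-71410032))/(-251263/357030 + 60547/6859) = -3104784/(25*19893682493/2448868770) = -3104784/25*2448868770/19893682493 = -1520641715039136/99468412465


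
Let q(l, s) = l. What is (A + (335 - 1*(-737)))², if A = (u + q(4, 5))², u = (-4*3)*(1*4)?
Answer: 9048064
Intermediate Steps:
u = -48 (u = -12*4 = -48)
A = 1936 (A = (-48 + 4)² = (-44)² = 1936)
(A + (335 - 1*(-737)))² = (1936 + (335 - 1*(-737)))² = (1936 + (335 + 737))² = (1936 + 1072)² = 3008² = 9048064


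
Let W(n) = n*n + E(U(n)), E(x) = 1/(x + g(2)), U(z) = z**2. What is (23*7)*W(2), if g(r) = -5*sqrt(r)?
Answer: 10626/17 - 805*sqrt(2)/34 ≈ 591.58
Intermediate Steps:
E(x) = 1/(x - 5*sqrt(2))
W(n) = n**2 + 1/(n**2 - 5*sqrt(2)) (W(n) = n*n + 1/(n**2 - 5*sqrt(2)) = n**2 + 1/(n**2 - 5*sqrt(2)))
(23*7)*W(2) = (23*7)*(2**2 + 1/(2**2 - 5*sqrt(2))) = 161*(4 + 1/(4 - 5*sqrt(2))) = 644 + 161/(4 - 5*sqrt(2))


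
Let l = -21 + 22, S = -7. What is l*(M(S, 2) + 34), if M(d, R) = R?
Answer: 36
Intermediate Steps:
l = 1
l*(M(S, 2) + 34) = 1*(2 + 34) = 1*36 = 36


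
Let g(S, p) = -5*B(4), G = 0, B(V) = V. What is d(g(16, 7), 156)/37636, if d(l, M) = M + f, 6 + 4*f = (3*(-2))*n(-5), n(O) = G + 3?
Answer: 75/18818 ≈ 0.0039855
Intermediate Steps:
n(O) = 3 (n(O) = 0 + 3 = 3)
f = -6 (f = -3/2 + ((3*(-2))*3)/4 = -3/2 + (-6*3)/4 = -3/2 + (¼)*(-18) = -3/2 - 9/2 = -6)
g(S, p) = -20 (g(S, p) = -5*4 = -20)
d(l, M) = -6 + M (d(l, M) = M - 6 = -6 + M)
d(g(16, 7), 156)/37636 = (-6 + 156)/37636 = 150*(1/37636) = 75/18818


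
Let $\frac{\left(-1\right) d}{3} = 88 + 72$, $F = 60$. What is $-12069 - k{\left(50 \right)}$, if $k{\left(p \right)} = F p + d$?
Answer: $-14589$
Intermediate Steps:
$d = -480$ ($d = - 3 \left(88 + 72\right) = \left(-3\right) 160 = -480$)
$k{\left(p \right)} = -480 + 60 p$ ($k{\left(p \right)} = 60 p - 480 = -480 + 60 p$)
$-12069 - k{\left(50 \right)} = -12069 - \left(-480 + 60 \cdot 50\right) = -12069 - \left(-480 + 3000\right) = -12069 - 2520 = -14589$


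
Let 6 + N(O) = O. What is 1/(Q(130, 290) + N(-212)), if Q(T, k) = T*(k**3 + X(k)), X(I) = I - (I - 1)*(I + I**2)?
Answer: 1/75182 ≈ 1.3301e-5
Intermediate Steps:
N(O) = -6 + O
X(I) = I - (-1 + I)*(I + I**2)
Q(T, k) = T*(k**3 + k*(2 - k**2))
1/(Q(130, 290) + N(-212)) = 1/(2*130*290 + (-6 - 212)) = 1/(75400 - 218) = 1/75182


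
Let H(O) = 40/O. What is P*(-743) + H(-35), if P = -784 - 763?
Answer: 8045939/7 ≈ 1.1494e+6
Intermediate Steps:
P = -1547
P*(-743) + H(-35) = -1547*(-743) + 40/(-35) = 1149421 + 40*(-1/35) = 1149421 - 8/7 = 8045939/7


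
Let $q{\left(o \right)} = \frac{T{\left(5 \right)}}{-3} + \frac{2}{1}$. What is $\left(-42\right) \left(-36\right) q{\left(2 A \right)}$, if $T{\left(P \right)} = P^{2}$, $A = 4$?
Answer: $-9576$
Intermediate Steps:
$q{\left(o \right)} = - \frac{19}{3}$ ($q{\left(o \right)} = \frac{5^{2}}{-3} + \frac{2}{1} = 25 \left(- \frac{1}{3}\right) + 2 \cdot 1 = - \frac{25}{3} + 2 = - \frac{19}{3}$)
$\left(-42\right) \left(-36\right) q{\left(2 A \right)} = \left(-42\right) \left(-36\right) \left(- \frac{19}{3}\right) = 1512 \left(- \frac{19}{3}\right) = -9576$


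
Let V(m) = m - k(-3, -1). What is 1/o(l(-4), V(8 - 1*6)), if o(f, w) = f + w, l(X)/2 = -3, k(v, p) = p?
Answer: -⅓ ≈ -0.33333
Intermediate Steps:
l(X) = -6 (l(X) = 2*(-3) = -6)
V(m) = 1 + m (V(m) = m - 1*(-1) = m + 1 = 1 + m)
1/o(l(-4), V(8 - 1*6)) = 1/(-6 + (1 + (8 - 1*6))) = 1/(-6 + (1 + (8 - 6))) = 1/(-6 + (1 + 2)) = 1/(-6 + 3) = 1/(-3) = -⅓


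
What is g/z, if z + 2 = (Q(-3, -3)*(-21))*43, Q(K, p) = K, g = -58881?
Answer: -58881/2707 ≈ -21.751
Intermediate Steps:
z = 2707 (z = -2 - 3*(-21)*43 = -2 + 63*43 = -2 + 2709 = 2707)
g/z = -58881/2707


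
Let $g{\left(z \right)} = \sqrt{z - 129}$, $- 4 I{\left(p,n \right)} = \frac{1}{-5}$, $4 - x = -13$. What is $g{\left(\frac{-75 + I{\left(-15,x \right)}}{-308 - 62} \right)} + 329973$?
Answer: $329973 + \frac{i \sqrt{70529474}}{740} \approx 3.2997 \cdot 10^{5} + 11.349 i$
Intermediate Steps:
$x = 17$ ($x = 4 - -13 = 4 + 13 = 17$)
$I{\left(p,n \right)} = \frac{1}{20}$ ($I{\left(p,n \right)} = - \frac{1}{4 \left(-5\right)} = \left(- \frac{1}{4}\right) \left(- \frac{1}{5}\right) = \frac{1}{20}$)
$g{\left(z \right)} = \sqrt{-129 + z}$
$g{\left(\frac{-75 + I{\left(-15,x \right)}}{-308 - 62} \right)} + 329973 = \sqrt{-129 + \frac{-75 + \frac{1}{20}}{-308 - 62}} + 329973 = \sqrt{-129 - \frac{1499}{20 \left(-370\right)}} + 329973 = \sqrt{-129 - - \frac{1499}{7400}} + 329973 = \sqrt{-129 + \frac{1499}{7400}} + 329973 = \sqrt{- \frac{953101}{7400}} + 329973 = \frac{i \sqrt{70529474}}{740} + 329973 = 329973 + \frac{i \sqrt{70529474}}{740}$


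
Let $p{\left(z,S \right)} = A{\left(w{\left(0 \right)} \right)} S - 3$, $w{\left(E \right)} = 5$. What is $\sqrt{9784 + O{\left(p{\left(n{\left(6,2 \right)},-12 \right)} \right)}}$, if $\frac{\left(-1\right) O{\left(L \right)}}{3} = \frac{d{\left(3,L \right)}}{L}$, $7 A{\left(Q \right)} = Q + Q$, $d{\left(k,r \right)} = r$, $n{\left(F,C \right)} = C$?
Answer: $\sqrt{9781} \approx 98.899$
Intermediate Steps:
$A{\left(Q \right)} = \frac{2 Q}{7}$ ($A{\left(Q \right)} = \frac{Q + Q}{7} = \frac{2 Q}{7}$)
$p{\left(z,S \right)} = -3 + \frac{10 S}{7}$ ($p{\left(z,S \right)} = \frac{2}{7} \cdot 5 S - 3 = \frac{10 S}{7} - 3 = -3 + \frac{10 S}{7}$)
$O{\left(L \right)} = -3$ ($O{\left(L \right)} = - 3 \frac{L}{L} = \left(-3\right) 1 = -3$)
$\sqrt{9784 + O{\left(p{\left(n{\left(6,2 \right)},-12 \right)} \right)}} = \sqrt{9784 - 3} = \sqrt{9781}$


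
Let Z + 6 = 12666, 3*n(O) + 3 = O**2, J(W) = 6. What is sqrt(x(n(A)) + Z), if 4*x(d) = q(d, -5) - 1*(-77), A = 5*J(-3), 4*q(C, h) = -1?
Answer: sqrt(202867)/4 ≈ 112.60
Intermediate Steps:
q(C, h) = -1/4 (q(C, h) = (1/4)*(-1) = -1/4)
A = 30 (A = 5*6 = 30)
n(O) = -1 + O**2/3
x(d) = 307/16 (x(d) = (-1/4 - 1*(-77))/4 = (-1/4 + 77)/4 = (1/4)*(307/4) = 307/16)
Z = 12660 (Z = -6 + 12666 = 12660)
sqrt(x(n(A)) + Z) = sqrt(307/16 + 12660) = sqrt(202867/16) = sqrt(202867)/4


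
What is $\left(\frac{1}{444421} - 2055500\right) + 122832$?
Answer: $- \frac{858918245227}{444421} \approx -1.9327 \cdot 10^{6}$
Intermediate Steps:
$\left(\frac{1}{444421} - 2055500\right) + 122832 = - \frac{913507365499}{444421} + 122832 = - \frac{858918245227}{444421}$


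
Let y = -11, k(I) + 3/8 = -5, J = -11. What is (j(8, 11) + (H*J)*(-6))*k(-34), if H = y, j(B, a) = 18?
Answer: 7611/2 ≈ 3805.5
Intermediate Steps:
k(I) = -43/8 (k(I) = -3/8 - 5 = -43/8)
H = -11
(j(8, 11) + (H*J)*(-6))*k(-34) = (18 - 11*(-11)*(-6))*(-43/8) = (18 + 121*(-6))*(-43/8) = (18 - 726)*(-43/8) = -708*(-43/8) = 7611/2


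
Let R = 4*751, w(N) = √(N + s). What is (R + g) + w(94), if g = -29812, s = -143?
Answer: -26808 + 7*I ≈ -26808.0 + 7.0*I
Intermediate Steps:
w(N) = √(-143 + N) (w(N) = √(N - 143) = √(-143 + N))
R = 3004
(R + g) + w(94) = (3004 - 29812) + √(-143 + 94) = -26808 + √(-49) = -26808 + 7*I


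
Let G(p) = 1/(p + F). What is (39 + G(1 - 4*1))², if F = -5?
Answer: 96721/64 ≈ 1511.3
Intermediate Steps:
G(p) = 1/(-5 + p) (G(p) = 1/(p - 5) = 1/(-5 + p))
(39 + G(1 - 4*1))² = (39 + 1/(-5 + (1 - 4*1)))² = (39 + 1/(-5 + (1 - 4)))² = (39 + 1/(-5 - 3))² = (39 + 1/(-8))² = (39 - ⅛)² = (311/8)² = 96721/64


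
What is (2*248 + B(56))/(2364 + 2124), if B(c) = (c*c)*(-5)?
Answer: -1898/561 ≈ -3.3832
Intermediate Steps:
B(c) = -5*c² (B(c) = c²*(-5) = -5*c²)
(2*248 + B(56))/(2364 + 2124) = (2*248 - 5*56²)/(2364 + 2124) = (496 - 5*3136)/4488 = (496 - 15680)*(1/4488) = -15184*1/4488 = -1898/561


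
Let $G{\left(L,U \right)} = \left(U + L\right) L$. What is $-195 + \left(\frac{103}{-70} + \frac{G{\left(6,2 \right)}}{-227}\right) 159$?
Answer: $- \frac{7350369}{15890} \approx -462.58$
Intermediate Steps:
$G{\left(L,U \right)} = L \left(L + U\right)$ ($G{\left(L,U \right)} = \left(L + U\right) L = L \left(L + U\right)$)
$-195 + \left(\frac{103}{-70} + \frac{G{\left(6,2 \right)}}{-227}\right) 159 = -195 + \left(\frac{103}{-70} + \frac{6 \left(6 + 2\right)}{-227}\right) 159 = -195 + \left(103 \left(- \frac{1}{70}\right) + 6 \cdot 8 \left(- \frac{1}{227}\right)\right) 159 = -195 + \left(- \frac{103}{70} + 48 \left(- \frac{1}{227}\right)\right) 159 = -195 + \left(- \frac{103}{70} - \frac{48}{227}\right) 159 = -195 - \frac{4251819}{15890} = - \frac{7350369}{15890}$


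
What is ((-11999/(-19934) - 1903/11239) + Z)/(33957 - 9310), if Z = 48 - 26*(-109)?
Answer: 645775089691/5521870156222 ≈ 0.11695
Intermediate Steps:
Z = 2882 (Z = 48 + 2834 = 2882)
((-11999/(-19934) - 1903/11239) + Z)/(33957 - 9310) = ((-11999/(-19934) - 1903/11239) + 2882)/(33957 - 9310) = ((-11999*(-1/19934) - 1903*1/11239) + 2882)/24647 = ((11999/19934 - 1903/11239) + 2882)*(1/24647) = (96922359/224038226 + 2882)*(1/24647) = (645775089691/224038226)*(1/24647) = 645775089691/5521870156222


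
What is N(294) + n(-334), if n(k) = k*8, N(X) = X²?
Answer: 83764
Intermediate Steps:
n(k) = 8*k
N(294) + n(-334) = 294² + 8*(-334) = 86436 - 2672 = 83764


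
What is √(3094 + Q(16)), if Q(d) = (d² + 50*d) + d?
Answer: √4166 ≈ 64.545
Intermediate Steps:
Q(d) = d² + 51*d
√(3094 + Q(16)) = √(3094 + 16*(51 + 16)) = √(3094 + 16*67) = √(3094 + 1072) = √4166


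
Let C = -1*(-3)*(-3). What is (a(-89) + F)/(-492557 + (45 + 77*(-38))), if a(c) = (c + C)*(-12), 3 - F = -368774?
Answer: -369953/495438 ≈ -0.74672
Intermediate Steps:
F = 368777 (F = 3 - 1*(-368774) = 3 + 368774 = 368777)
C = -9 (C = 3*(-3) = -9)
a(c) = 108 - 12*c (a(c) = (c - 9)*(-12) = (-9 + c)*(-12) = 108 - 12*c)
(a(-89) + F)/(-492557 + (45 + 77*(-38))) = ((108 - 12*(-89)) + 368777)/(-492557 + (45 + 77*(-38))) = ((108 + 1068) + 368777)/(-492557 + (45 - 2926)) = (1176 + 368777)/(-492557 - 2881) = 369953/(-495438) = 369953*(-1/495438) = -369953/495438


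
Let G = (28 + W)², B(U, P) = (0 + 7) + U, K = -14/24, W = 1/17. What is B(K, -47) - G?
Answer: -2708095/3468 ≈ -780.88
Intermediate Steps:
W = 1/17 ≈ 0.058824
K = -7/12 (K = -14*1/24 = -7/12 ≈ -0.58333)
B(U, P) = 7 + U
G = 227529/289 (G = (28 + 1/17)² = (477/17)² = 227529/289 ≈ 787.30)
B(K, -47) - G = (7 - 7/12) - 1*227529/289 = 77/12 - 227529/289 = -2708095/3468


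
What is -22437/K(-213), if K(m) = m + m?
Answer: 7479/142 ≈ 52.669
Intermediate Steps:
K(m) = 2*m
-22437/K(-213) = -22437/(2*(-213)) = -22437/(-426) = -22437*(-1/426) = 7479/142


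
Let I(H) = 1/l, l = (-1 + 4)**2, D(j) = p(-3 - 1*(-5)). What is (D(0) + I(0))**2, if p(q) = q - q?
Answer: 1/81 ≈ 0.012346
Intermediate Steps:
p(q) = 0
D(j) = 0
l = 9 (l = 3**2 = 9)
I(H) = 1/9
(D(0) + I(0))**2 = (0 + 1/9)**2 = (1/9)**2 = 1/81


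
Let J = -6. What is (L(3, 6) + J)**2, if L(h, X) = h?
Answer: 9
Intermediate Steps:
(L(3, 6) + J)**2 = (3 - 6)**2 = (-3)**2 = 9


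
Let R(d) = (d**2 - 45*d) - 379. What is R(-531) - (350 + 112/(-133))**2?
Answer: 66267241/361 ≈ 1.8357e+5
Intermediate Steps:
R(d) = -379 + d**2 - 45*d
R(-531) - (350 + 112/(-133))**2 = (-379 + (-531)**2 - 45*(-531)) - (350 + 112/(-133))**2 = (-379 + 281961 + 23895) - (350 + 112*(-1/133))**2 = 305477 - (350 - 16/19)**2 = 305477 - (6634/19)**2 = 305477 - 1*44009956/361 = 305477 - 44009956/361 = 66267241/361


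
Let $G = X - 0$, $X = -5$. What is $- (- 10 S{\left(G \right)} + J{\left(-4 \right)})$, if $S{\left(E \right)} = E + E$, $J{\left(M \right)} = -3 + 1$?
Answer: $-98$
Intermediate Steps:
$G = -5$ ($G = -5 - 0 = -5 + 0 = -5$)
$J{\left(M \right)} = -2$
$S{\left(E \right)} = 2 E$
$- (- 10 S{\left(G \right)} + J{\left(-4 \right)}) = - (- 10 \cdot 2 \left(-5\right) - 2) = - (\left(-10\right) \left(-10\right) - 2) = - (100 - 2) = \left(-1\right) 98 = -98$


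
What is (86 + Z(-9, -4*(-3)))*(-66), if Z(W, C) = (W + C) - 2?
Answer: -5742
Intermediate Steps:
Z(W, C) = -2 + C + W (Z(W, C) = (C + W) - 2 = -2 + C + W)
(86 + Z(-9, -4*(-3)))*(-66) = (86 + (-2 - 4*(-3) - 9))*(-66) = (86 + (-2 + 12 - 9))*(-66) = (86 + 1)*(-66) = 87*(-66) = -5742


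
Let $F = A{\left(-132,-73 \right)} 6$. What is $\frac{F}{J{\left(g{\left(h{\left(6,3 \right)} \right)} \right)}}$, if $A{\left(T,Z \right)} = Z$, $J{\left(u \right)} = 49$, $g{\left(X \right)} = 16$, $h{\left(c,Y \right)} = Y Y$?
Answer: $- \frac{438}{49} \approx -8.9388$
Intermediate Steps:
$h{\left(c,Y \right)} = Y^{2}$
$F = -438$ ($F = \left(-73\right) 6 = -438$)
$\frac{F}{J{\left(g{\left(h{\left(6,3 \right)} \right)} \right)}} = - \frac{438}{49}$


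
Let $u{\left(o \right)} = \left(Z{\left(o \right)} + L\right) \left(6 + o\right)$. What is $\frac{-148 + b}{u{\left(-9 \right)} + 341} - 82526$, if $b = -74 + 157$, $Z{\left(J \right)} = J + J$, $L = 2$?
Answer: $- \frac{32102679}{389} \approx -82526.0$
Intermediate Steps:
$Z{\left(J \right)} = 2 J$
$b = 83$
$u{\left(o \right)} = \left(2 + 2 o\right) \left(6 + o\right)$ ($u{\left(o \right)} = \left(2 o + 2\right) \left(6 + o\right) = \left(2 + 2 o\right) \left(6 + o\right)$)
$\frac{-148 + b}{u{\left(-9 \right)} + 341} - 82526 = \frac{-148 + 83}{\left(12 + 2 \left(-9\right)^{2} + 14 \left(-9\right)\right) + 341} - 82526 = - \frac{65}{\left(12 + 2 \cdot 81 - 126\right) + 341} - 82526 = - \frac{65}{\left(12 + 162 - 126\right) + 341} - 82526 = - \frac{65}{48 + 341} - 82526 = - \frac{65}{389} - 82526 = - \frac{32102679}{389}$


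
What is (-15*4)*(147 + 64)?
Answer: -12660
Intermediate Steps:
(-15*4)*(147 + 64) = -60*211 = -12660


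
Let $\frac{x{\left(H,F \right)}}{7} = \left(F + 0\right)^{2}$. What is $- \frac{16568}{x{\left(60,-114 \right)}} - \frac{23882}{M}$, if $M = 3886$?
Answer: $- \frac{14716951}{2325771} \approx -6.3278$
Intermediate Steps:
$x{\left(H,F \right)} = 7 F^{2}$ ($x{\left(H,F \right)} = 7 \left(F + 0\right)^{2} = 7 F^{2}$)
$- \frac{16568}{x{\left(60,-114 \right)}} - \frac{23882}{M} = - \frac{16568}{7 \left(-114\right)^{2}} - \frac{23882}{3886} = - \frac{16568}{7 \cdot 12996} - \frac{11941}{1943} = - \frac{16568}{90972} - \frac{11941}{1943} = \left(-16568\right) \frac{1}{90972} - \frac{11941}{1943} = - \frac{218}{1197} - \frac{11941}{1943} = - \frac{14716951}{2325771}$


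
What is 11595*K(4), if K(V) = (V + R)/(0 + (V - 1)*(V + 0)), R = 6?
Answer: 19325/2 ≈ 9662.5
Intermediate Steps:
K(V) = (6 + V)/(V*(-1 + V)) (K(V) = (V + 6)/(0 + (V - 1)*(V + 0)) = (6 + V)/(0 + (-1 + V)*V) = (6 + V)/(0 + V*(-1 + V)) = (6 + V)/((V*(-1 + V))) = (6 + V)*(1/(V*(-1 + V))) = (6 + V)/(V*(-1 + V)))
11595*K(4) = 11595*((6 + 4)/(4*(-1 + 4))) = 11595*((¼)*10/3) = 11595*((¼)*(⅓)*10) = 11595*(⅚) = 19325/2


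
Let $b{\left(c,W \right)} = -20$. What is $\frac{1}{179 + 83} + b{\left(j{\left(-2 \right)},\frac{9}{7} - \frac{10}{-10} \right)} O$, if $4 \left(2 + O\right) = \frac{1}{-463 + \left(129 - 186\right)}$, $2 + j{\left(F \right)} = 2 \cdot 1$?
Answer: $\frac{545143}{13624} \approx 40.013$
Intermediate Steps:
$j{\left(F \right)} = 0$ ($j{\left(F \right)} = -2 + 2 \cdot 1 = -2 + 2 = 0$)
$O = - \frac{4161}{2080}$ ($O = -2 + \frac{1}{4 \left(-463 + \left(129 - 186\right)\right)} = -2 + \frac{1}{4 \left(-463 - 57\right)} = -2 + \frac{1}{4 \left(-520\right)} = -2 + \frac{1}{4} \left(- \frac{1}{520}\right) = -2 - \frac{1}{2080} = - \frac{4161}{2080} \approx -2.0005$)
$\frac{1}{179 + 83} + b{\left(j{\left(-2 \right)},\frac{9}{7} - \frac{10}{-10} \right)} O = \frac{1}{179 + 83} - - \frac{4161}{104} = \frac{1}{262} + \frac{4161}{104} = \frac{545143}{13624}$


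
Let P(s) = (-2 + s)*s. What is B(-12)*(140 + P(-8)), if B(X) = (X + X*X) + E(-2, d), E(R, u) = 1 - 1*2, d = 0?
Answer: 28820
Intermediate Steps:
E(R, u) = -1 (E(R, u) = 1 - 2 = -1)
B(X) = -1 + X + X**2 (B(X) = (X + X*X) - 1 = (X + X**2) - 1 = -1 + X + X**2)
P(s) = s*(-2 + s)
B(-12)*(140 + P(-8)) = (-1 - 12 + (-12)**2)*(140 - 8*(-2 - 8)) = (-1 - 12 + 144)*(140 - 8*(-10)) = 131*(140 + 80) = 131*220 = 28820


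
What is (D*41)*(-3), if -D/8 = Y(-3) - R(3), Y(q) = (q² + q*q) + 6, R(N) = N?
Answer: 20664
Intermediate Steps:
Y(q) = 6 + 2*q² (Y(q) = (q² + q²) + 6 = 2*q² + 6 = 6 + 2*q²)
D = -168 (D = -8*((6 + 2*(-3)²) - 1*3) = -8*((6 + 2*9) - 3) = -8*((6 + 18) - 3) = -8*(24 - 3) = -8*21 = -168)
(D*41)*(-3) = -168*41*(-3) = -6888*(-3) = 20664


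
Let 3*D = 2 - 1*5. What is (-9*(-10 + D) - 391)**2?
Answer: 85264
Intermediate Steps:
D = -1 (D = (2 - 1*5)/3 = (2 - 5)/3 = (1/3)*(-3) = -1)
(-9*(-10 + D) - 391)**2 = (-9*(-10 - 1) - 391)**2 = (-9*(-11) - 391)**2 = (99 - 391)**2 = (-292)**2 = 85264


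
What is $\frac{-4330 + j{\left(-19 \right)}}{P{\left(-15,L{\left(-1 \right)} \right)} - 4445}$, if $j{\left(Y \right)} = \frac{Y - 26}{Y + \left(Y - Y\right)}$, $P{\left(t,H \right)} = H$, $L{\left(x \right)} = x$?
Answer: $\frac{6325}{6498} \approx 0.97338$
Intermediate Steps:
$j{\left(Y \right)} = \frac{-26 + Y}{Y}$ ($j{\left(Y \right)} = \frac{-26 + Y}{Y + 0} = \frac{-26 + Y}{Y}$)
$\frac{-4330 + j{\left(-19 \right)}}{P{\left(-15,L{\left(-1 \right)} \right)} - 4445} = \frac{-4330 + \frac{-26 - 19}{-19}}{-1 - 4445} = \frac{-4330 - - \frac{45}{19}}{-4446} = \left(-4330 + \frac{45}{19}\right) \left(- \frac{1}{4446}\right) = \left(- \frac{82225}{19}\right) \left(- \frac{1}{4446}\right) = \frac{6325}{6498}$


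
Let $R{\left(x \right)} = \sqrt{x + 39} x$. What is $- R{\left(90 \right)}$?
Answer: $- 90 \sqrt{129} \approx -1022.2$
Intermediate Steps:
$R{\left(x \right)} = x \sqrt{39 + x}$ ($R{\left(x \right)} = \sqrt{39 + x} x = x \sqrt{39 + x}$)
$- R{\left(90 \right)} = - 90 \sqrt{39 + 90} = - 90 \sqrt{129}$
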